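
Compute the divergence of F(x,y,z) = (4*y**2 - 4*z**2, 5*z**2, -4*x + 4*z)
4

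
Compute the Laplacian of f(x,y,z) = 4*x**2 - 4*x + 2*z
8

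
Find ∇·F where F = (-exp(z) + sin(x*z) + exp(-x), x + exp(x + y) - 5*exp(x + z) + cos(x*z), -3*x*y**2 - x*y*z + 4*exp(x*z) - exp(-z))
-x*y + 4*x*exp(x*z) + z*cos(x*z) + exp(x + y) + exp(-z) - exp(-x)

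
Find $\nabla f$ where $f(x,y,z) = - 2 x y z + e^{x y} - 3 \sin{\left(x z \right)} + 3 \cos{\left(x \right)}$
(-2*y*z + y*exp(x*y) - 3*z*cos(x*z) - 3*sin(x), x*(-2*z + exp(x*y)), -x*(2*y + 3*cos(x*z)))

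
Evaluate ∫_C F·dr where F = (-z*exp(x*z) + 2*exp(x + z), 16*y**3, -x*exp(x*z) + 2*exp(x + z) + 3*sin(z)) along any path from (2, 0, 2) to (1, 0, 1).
-exp(4) - E - 3*cos(1) + 3*cos(2) + 2*exp(2)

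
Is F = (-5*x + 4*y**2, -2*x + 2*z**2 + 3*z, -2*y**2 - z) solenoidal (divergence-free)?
No, ∇·F = -6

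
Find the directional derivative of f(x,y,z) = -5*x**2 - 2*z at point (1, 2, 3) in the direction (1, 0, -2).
-6*sqrt(5)/5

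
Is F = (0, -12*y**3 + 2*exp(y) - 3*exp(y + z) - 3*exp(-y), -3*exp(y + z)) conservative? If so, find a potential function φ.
Yes, F is conservative. φ = -3*y**4 + 2*exp(y) - 3*exp(y + z) + 3*exp(-y)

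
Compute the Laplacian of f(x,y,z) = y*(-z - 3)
0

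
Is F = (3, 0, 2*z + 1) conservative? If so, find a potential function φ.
Yes, F is conservative. φ = 3*x + z**2 + z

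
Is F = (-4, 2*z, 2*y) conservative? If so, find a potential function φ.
Yes, F is conservative. φ = -4*x + 2*y*z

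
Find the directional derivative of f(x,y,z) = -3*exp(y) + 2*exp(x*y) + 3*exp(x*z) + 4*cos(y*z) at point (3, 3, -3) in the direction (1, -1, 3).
3*sqrt(11)*(6 + 16*exp(9)*sin(9) + exp(12))*exp(-9)/11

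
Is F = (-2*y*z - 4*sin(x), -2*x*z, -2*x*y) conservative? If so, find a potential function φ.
Yes, F is conservative. φ = -2*x*y*z + 4*cos(x)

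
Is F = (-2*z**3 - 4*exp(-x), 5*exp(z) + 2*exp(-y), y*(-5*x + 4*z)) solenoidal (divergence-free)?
No, ∇·F = 4*y - 2*exp(-y) + 4*exp(-x)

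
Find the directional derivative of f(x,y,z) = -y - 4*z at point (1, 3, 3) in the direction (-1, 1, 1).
-5*sqrt(3)/3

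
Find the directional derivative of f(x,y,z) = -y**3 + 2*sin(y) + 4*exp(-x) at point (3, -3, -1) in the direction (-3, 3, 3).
sqrt(3)*((-27 + 2*cos(3))*exp(3) + 4)*exp(-3)/3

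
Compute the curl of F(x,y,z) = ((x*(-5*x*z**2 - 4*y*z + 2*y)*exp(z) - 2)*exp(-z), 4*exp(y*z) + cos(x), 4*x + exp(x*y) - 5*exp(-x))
(x*exp(x*y) - 4*y*exp(y*z), -10*x**2*z - 4*x*y - y*exp(x*y) - 4 + 2*exp(-z) - 5*exp(-x), 4*x*z - 2*x - sin(x))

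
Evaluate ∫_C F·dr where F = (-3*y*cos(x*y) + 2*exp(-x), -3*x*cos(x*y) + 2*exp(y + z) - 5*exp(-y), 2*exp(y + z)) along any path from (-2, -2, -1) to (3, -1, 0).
-3*exp(2) + 3*sin(4) - 4*exp(-3) + 3*sin(3) + 2*exp(-1) + 5*E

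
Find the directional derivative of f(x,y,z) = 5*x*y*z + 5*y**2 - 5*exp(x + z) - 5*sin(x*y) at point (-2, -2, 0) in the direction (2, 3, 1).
5*sqrt(14)*(-8*exp(2) + 10*exp(2)*cos(4) - 3)*exp(-2)/14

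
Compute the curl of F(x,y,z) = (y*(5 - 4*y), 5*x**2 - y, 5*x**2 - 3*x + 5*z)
(0, 3 - 10*x, 10*x + 8*y - 5)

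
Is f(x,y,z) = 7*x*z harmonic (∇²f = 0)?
Yes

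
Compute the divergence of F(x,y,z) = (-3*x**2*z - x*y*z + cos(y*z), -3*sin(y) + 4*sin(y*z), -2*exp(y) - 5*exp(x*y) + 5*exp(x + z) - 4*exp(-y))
-6*x*z - y*z + 4*z*cos(y*z) + 5*exp(x + z) - 3*cos(y)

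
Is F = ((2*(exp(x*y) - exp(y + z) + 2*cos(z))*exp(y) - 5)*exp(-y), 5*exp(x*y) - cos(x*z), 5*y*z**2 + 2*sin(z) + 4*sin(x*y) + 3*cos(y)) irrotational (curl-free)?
No, ∇×F = (-x*sin(x*z) + 4*x*cos(x*y) + 5*z**2 - 3*sin(y), -4*y*cos(x*y) - 2*exp(y + z) - 4*sin(z), -2*x*exp(x*y) + 5*y*exp(x*y) + z*sin(x*z) + 2*exp(y + z) - 5*exp(-y))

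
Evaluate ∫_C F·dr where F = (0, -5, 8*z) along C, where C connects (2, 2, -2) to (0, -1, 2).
15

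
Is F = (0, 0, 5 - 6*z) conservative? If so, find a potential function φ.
Yes, F is conservative. φ = z*(5 - 3*z)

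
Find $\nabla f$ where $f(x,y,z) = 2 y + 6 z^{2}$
(0, 2, 12*z)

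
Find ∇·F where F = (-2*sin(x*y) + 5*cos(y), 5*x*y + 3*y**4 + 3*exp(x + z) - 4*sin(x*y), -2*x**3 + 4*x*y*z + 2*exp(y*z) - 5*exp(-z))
4*x*y - 4*x*cos(x*y) + 5*x + 12*y**3 + 2*y*exp(y*z) - 2*y*cos(x*y) + 5*exp(-z)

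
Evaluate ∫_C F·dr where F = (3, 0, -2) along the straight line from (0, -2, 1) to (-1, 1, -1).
1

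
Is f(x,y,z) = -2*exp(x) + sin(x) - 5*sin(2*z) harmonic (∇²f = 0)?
No, ∇²f = -2*exp(x) - sin(x) + 20*sin(2*z)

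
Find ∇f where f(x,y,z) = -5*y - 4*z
(0, -5, -4)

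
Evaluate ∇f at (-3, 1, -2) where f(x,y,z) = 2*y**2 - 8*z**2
(0, 4, 32)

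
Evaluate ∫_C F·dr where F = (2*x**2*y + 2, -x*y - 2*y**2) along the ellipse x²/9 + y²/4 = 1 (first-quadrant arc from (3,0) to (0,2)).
-27*pi/4 - 46/3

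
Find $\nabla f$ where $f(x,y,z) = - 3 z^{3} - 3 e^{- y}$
(0, 3*exp(-y), -9*z**2)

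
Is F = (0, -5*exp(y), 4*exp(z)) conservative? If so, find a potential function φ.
Yes, F is conservative. φ = -5*exp(y) + 4*exp(z)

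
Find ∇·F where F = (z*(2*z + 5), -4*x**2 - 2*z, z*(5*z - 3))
10*z - 3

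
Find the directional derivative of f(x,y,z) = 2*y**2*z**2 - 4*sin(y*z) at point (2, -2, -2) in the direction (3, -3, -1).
32*sqrt(19)*(4 - cos(4))/19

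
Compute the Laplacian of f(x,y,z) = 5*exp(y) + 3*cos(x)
5*exp(y) - 3*cos(x)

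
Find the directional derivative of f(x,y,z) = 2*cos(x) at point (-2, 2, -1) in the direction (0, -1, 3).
0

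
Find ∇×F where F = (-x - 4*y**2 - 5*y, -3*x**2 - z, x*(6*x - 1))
(1, 1 - 12*x, -6*x + 8*y + 5)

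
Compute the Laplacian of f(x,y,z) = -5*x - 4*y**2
-8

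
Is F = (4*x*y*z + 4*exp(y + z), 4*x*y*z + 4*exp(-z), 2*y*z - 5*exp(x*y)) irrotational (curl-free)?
No, ∇×F = (-4*x*y - 5*x*exp(x*y) + 2*z + 4*exp(-z), 4*x*y + 5*y*exp(x*y) + 4*exp(y + z), -4*x*z + 4*y*z - 4*exp(y + z))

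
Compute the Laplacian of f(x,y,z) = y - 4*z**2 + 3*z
-8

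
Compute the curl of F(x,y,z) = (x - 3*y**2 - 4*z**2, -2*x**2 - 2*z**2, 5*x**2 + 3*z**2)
(4*z, -10*x - 8*z, -4*x + 6*y)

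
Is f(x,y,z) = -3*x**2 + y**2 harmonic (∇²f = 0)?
No, ∇²f = -4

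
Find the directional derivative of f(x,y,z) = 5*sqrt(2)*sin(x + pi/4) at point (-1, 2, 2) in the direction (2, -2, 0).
5*sin(pi/4 + 1)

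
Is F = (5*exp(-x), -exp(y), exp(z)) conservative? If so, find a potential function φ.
Yes, F is conservative. φ = -exp(y) + exp(z) - 5*exp(-x)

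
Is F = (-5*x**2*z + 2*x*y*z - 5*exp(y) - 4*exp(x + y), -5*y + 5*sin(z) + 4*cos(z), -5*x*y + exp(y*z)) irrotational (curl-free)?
No, ∇×F = (-5*x + z*exp(y*z) + 4*sin(z) - 5*cos(z), -5*x**2 + 2*x*y + 5*y, -2*x*z + 5*exp(y) + 4*exp(x + y))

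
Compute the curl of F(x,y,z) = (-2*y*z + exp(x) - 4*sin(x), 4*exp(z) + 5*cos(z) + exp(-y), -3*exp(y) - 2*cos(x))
(-3*exp(y) - 4*exp(z) + 5*sin(z), -2*y - 2*sin(x), 2*z)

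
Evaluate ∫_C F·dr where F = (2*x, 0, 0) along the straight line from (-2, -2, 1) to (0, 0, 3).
-4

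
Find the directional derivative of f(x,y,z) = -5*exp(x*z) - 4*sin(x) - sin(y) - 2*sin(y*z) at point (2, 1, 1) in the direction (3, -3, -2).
sqrt(22)*(-12*cos(2) + 13*cos(1) + 5*exp(2))/22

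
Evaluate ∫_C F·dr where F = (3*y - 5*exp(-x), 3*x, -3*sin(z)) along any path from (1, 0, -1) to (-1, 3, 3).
-9 + 3*cos(3) - 3*cos(1) + 10*sinh(1)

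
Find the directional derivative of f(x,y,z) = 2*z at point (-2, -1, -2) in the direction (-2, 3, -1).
-sqrt(14)/7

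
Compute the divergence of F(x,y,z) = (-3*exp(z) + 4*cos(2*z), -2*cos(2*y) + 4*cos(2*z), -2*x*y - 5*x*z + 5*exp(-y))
-5*x + 4*sin(2*y)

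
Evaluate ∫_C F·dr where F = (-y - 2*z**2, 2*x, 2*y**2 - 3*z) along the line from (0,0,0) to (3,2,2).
-17/3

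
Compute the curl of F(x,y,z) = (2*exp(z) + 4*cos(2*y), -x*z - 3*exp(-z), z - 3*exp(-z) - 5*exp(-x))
(x - 3*exp(-z), 2*exp(z) - 5*exp(-x), -z + 8*sin(2*y))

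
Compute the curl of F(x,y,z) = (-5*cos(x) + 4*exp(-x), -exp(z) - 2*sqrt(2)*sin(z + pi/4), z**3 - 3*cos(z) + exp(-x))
(exp(z) + 2*sqrt(2)*cos(z + pi/4), exp(-x), 0)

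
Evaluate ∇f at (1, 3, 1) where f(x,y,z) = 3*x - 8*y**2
(3, -48, 0)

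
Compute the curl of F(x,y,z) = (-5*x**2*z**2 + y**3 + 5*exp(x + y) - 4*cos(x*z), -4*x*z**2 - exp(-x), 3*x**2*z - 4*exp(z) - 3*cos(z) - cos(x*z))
(8*x*z, -10*x**2*z - 6*x*z + 4*x*sin(x*z) - z*sin(x*z), -3*y**2 - 4*z**2 - 5*exp(x + y) + exp(-x))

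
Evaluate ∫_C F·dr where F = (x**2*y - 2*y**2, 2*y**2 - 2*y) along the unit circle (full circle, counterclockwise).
-pi/4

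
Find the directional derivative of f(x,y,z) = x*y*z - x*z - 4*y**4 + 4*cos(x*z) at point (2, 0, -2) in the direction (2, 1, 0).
-16*sqrt(5)*sin(4)/5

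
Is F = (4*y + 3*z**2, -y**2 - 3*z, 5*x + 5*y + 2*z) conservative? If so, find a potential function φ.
No, ∇×F = (8, 6*z - 5, -4) ≠ 0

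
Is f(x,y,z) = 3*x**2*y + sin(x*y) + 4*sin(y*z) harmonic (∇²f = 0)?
No, ∇²f = -x**2*sin(x*y) - 4*y**2*sin(y*z) - y*(y*sin(x*y) - 6) - 4*z**2*sin(y*z)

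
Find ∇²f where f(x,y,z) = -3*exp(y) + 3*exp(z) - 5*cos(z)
-3*exp(y) + 3*exp(z) + 5*cos(z)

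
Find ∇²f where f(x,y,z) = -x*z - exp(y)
-exp(y)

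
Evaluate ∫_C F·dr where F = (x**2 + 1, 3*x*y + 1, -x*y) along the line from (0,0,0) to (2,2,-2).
52/3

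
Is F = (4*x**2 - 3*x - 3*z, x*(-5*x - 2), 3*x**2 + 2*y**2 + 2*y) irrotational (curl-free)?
No, ∇×F = (4*y + 2, -6*x - 3, -10*x - 2)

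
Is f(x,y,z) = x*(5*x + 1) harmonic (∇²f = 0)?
No, ∇²f = 10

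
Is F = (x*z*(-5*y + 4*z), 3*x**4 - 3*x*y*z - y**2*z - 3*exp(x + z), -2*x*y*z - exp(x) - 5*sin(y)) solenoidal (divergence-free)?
No, ∇·F = -2*x*y - 3*x*z - 7*y*z + 4*z**2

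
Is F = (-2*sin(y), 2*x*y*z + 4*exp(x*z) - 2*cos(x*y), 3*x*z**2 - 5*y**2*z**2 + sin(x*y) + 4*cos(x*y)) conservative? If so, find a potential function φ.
No, ∇×F = (-2*x*y - 4*x*exp(x*z) - 4*x*sin(x*y) + x*cos(x*y) - 10*y*z**2, 4*y*sin(x*y) - y*cos(x*y) - 3*z**2, 2*y*z + 2*y*sin(x*y) + 4*z*exp(x*z) + 2*cos(y)) ≠ 0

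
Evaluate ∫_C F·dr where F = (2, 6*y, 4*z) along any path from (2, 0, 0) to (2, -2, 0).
12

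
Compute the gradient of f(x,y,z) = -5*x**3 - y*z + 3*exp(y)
(-15*x**2, -z + 3*exp(y), -y)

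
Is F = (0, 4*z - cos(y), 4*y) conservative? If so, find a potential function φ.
Yes, F is conservative. φ = 4*y*z - sin(y)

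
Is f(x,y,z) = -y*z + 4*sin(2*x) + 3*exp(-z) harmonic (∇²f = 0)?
No, ∇²f = -16*sin(2*x) + 3*exp(-z)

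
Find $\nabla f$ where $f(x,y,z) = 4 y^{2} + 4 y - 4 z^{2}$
(0, 8*y + 4, -8*z)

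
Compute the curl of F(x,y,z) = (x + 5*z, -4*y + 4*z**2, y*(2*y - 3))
(4*y - 8*z - 3, 5, 0)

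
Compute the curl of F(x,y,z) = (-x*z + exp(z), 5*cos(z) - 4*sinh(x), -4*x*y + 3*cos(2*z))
(-4*x + 5*sin(z), -x + 4*y + exp(z), -4*cosh(x))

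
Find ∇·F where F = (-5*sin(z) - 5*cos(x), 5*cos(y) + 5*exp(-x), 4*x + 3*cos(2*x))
5*sin(x) - 5*sin(y)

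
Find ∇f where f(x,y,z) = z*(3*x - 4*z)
(3*z, 0, 3*x - 8*z)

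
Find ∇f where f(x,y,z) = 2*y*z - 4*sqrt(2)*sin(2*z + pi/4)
(0, 2*z, 2*y - 8*sqrt(2)*cos(2*z + pi/4))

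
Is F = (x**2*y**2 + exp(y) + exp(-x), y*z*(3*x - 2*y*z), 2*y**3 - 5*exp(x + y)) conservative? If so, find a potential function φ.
No, ∇×F = (-3*x*y + 4*y**2*z + 6*y**2 - 5*exp(x + y), 5*exp(x + y), -2*x**2*y + 3*y*z - exp(y)) ≠ 0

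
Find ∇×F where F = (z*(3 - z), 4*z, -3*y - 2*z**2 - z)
(-7, 3 - 2*z, 0)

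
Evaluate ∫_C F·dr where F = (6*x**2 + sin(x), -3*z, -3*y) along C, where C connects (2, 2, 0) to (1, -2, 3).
-cos(1) + cos(2) + 4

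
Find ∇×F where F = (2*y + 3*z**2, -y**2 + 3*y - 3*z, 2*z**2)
(3, 6*z, -2)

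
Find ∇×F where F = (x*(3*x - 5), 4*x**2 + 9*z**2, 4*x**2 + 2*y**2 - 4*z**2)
(4*y - 18*z, -8*x, 8*x)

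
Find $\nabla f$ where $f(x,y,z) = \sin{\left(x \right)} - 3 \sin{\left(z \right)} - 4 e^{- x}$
(cos(x) + 4*exp(-x), 0, -3*cos(z))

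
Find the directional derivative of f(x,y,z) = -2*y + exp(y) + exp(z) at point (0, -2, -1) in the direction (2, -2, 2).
sqrt(3)*(-1 + E + 2*exp(2))*exp(-2)/3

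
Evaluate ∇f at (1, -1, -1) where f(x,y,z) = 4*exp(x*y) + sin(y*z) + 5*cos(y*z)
(-4*exp(-1), -cos(1) + 4*exp(-1) + 5*sin(1), -cos(1) + 5*sin(1))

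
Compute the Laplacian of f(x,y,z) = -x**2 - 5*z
-2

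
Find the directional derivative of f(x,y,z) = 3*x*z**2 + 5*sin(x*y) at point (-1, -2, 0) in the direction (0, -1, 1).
5*sqrt(2)*cos(2)/2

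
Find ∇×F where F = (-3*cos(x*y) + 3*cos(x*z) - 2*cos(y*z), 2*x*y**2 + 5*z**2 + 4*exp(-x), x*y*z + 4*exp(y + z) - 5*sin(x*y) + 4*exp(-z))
(x*z - 5*x*cos(x*y) - 10*z + 4*exp(y + z), -3*x*sin(x*z) - y*z + 2*y*sin(y*z) + 5*y*cos(x*y), -3*x*sin(x*y) + 2*y**2 - 2*z*sin(y*z) - 4*exp(-x))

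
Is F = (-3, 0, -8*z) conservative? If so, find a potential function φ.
Yes, F is conservative. φ = -3*x - 4*z**2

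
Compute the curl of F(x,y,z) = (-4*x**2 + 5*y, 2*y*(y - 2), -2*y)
(-2, 0, -5)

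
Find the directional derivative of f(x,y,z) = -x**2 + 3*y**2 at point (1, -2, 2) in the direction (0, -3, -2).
36*sqrt(13)/13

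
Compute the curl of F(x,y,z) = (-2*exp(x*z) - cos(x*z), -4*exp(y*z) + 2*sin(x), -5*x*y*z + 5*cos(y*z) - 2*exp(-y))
(-5*x*z + 4*y*exp(y*z) - 5*z*sin(y*z) + 2*exp(-y), -2*x*exp(x*z) + x*sin(x*z) + 5*y*z, 2*cos(x))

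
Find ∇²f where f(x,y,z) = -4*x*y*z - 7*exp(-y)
-7*exp(-y)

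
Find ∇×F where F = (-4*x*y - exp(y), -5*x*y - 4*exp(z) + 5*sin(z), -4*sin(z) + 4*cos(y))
(4*exp(z) - 4*sin(y) - 5*cos(z), 0, 4*x - 5*y + exp(y))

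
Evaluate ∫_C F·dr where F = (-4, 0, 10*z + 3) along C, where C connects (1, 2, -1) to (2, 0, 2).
20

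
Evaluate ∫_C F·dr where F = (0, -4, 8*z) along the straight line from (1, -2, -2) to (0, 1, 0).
-28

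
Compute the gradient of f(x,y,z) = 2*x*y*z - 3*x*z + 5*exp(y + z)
(z*(2*y - 3), 2*x*z + 5*exp(y + z), 2*x*y - 3*x + 5*exp(y + z))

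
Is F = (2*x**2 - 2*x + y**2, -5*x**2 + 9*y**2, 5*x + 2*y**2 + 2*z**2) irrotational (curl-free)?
No, ∇×F = (4*y, -5, -10*x - 2*y)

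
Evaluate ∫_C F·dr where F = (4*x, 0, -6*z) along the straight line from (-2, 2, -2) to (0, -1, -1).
1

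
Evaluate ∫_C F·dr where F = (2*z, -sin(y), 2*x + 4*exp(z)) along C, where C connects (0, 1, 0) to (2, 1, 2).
4 + 4*exp(2)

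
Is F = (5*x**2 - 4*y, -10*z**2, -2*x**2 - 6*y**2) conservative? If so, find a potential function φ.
No, ∇×F = (-12*y + 20*z, 4*x, 4) ≠ 0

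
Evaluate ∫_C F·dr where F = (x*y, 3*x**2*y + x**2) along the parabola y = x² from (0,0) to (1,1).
7/4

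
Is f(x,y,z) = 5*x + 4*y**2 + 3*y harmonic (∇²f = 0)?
No, ∇²f = 8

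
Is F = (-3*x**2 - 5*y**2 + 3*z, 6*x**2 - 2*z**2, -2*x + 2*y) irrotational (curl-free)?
No, ∇×F = (4*z + 2, 5, 12*x + 10*y)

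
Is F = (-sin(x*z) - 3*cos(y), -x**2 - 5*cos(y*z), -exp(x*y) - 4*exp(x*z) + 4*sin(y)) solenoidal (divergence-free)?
No, ∇·F = -4*x*exp(x*z) + 5*z*sin(y*z) - z*cos(x*z)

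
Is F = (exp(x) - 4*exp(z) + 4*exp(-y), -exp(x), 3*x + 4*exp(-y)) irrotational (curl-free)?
No, ∇×F = (-4*exp(-y), -4*exp(z) - 3, -exp(x) + 4*exp(-y))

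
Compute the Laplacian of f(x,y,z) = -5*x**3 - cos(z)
-30*x + cos(z)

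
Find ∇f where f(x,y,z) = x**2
(2*x, 0, 0)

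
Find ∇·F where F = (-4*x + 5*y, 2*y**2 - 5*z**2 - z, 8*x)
4*y - 4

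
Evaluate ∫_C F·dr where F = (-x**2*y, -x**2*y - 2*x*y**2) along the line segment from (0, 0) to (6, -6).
648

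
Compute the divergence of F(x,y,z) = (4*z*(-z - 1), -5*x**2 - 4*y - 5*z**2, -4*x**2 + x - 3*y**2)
-4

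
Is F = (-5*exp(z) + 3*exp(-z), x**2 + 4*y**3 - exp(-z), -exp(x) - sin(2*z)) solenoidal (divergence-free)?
No, ∇·F = 12*y**2 - 2*cos(2*z)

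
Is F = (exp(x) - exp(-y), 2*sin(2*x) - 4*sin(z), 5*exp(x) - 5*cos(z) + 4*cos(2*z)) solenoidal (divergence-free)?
No, ∇·F = exp(x) + 5*sin(z) - 8*sin(2*z)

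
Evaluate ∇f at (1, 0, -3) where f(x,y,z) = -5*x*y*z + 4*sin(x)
(4*cos(1), 15, 0)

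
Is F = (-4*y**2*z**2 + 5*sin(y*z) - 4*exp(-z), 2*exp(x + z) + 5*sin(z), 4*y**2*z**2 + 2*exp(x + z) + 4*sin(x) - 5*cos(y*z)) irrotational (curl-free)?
No, ∇×F = (8*y*z**2 + 5*z*sin(y*z) - 2*exp(x + z) - 5*cos(z), -8*y**2*z + 5*y*cos(y*z) - 2*exp(x + z) - 4*cos(x) + 4*exp(-z), 8*y*z**2 - 5*z*cos(y*z) + 2*exp(x + z))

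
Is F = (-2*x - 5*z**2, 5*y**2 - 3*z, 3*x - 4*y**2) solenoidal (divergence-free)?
No, ∇·F = 10*y - 2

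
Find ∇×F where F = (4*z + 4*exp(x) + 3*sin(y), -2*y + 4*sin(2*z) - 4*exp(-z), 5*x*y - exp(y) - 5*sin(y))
(5*x - exp(y) - 5*cos(y) - 8*cos(2*z) - 4*exp(-z), 4 - 5*y, -3*cos(y))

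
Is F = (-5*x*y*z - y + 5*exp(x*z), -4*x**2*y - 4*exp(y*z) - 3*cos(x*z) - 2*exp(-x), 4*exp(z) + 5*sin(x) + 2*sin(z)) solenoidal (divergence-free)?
No, ∇·F = -4*x**2 - 5*y*z + 5*z*exp(x*z) - 4*z*exp(y*z) + 4*exp(z) + 2*cos(z)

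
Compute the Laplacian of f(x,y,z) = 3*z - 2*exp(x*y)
2*(-x**2 - y**2)*exp(x*y)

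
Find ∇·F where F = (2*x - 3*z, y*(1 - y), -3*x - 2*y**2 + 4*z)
7 - 2*y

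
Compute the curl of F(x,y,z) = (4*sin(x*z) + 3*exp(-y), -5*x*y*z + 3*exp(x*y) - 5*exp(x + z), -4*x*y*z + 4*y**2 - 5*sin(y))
(5*x*y - 4*x*z + 8*y + 5*exp(x + z) - 5*cos(y), 4*x*cos(x*z) + 4*y*z, -5*y*z + 3*y*exp(x*y) - 5*exp(x + z) + 3*exp(-y))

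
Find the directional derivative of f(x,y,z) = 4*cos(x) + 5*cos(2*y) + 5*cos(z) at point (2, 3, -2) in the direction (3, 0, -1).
-17*sqrt(10)*sin(2)/10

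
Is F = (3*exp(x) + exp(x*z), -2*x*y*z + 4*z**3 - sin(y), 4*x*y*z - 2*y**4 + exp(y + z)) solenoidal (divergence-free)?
No, ∇·F = 4*x*y - 2*x*z + z*exp(x*z) + 3*exp(x) + exp(y + z) - cos(y)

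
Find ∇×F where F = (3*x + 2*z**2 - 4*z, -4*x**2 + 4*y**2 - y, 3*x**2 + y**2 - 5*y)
(2*y - 5, -6*x + 4*z - 4, -8*x)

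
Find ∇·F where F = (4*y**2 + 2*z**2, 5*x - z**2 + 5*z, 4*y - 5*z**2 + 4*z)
4 - 10*z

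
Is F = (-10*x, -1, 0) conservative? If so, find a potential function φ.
Yes, F is conservative. φ = -5*x**2 - y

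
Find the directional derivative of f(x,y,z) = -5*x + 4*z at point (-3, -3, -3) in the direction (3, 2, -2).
-23*sqrt(17)/17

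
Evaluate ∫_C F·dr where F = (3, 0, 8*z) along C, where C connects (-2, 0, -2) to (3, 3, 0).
-1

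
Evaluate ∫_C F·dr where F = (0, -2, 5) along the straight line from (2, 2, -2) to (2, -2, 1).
23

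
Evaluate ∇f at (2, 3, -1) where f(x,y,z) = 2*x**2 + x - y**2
(9, -6, 0)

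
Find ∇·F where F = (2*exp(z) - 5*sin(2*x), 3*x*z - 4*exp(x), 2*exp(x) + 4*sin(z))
-10*cos(2*x) + 4*cos(z)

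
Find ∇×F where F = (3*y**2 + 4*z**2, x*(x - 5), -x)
(0, 8*z + 1, 2*x - 6*y - 5)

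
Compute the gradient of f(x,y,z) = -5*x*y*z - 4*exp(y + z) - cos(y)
(-5*y*z, -5*x*z - 4*exp(y + z) + sin(y), -5*x*y - 4*exp(y + z))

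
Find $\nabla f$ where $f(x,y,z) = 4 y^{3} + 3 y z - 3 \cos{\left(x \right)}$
(3*sin(x), 12*y**2 + 3*z, 3*y)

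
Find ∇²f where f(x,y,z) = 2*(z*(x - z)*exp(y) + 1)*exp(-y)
-4 + 2*exp(-y)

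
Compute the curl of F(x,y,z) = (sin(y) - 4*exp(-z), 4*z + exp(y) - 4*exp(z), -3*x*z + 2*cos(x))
(4*exp(z) - 4, 3*z + 2*sin(x) + 4*exp(-z), -cos(y))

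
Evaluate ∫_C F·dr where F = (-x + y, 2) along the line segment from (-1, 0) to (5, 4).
8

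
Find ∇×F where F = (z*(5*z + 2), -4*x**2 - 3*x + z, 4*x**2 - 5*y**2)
(-10*y - 1, -8*x + 10*z + 2, -8*x - 3)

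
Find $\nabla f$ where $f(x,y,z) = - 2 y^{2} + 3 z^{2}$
(0, -4*y, 6*z)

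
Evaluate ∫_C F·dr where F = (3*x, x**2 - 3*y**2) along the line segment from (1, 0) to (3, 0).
12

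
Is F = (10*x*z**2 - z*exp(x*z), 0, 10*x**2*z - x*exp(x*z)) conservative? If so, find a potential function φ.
Yes, F is conservative. φ = 5*x**2*z**2 - exp(x*z)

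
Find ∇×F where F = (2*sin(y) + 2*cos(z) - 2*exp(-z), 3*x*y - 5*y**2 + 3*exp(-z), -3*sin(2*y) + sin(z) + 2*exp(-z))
(-6*cos(2*y) + 3*exp(-z), -2*sin(z) + 2*exp(-z), 3*y - 2*cos(y))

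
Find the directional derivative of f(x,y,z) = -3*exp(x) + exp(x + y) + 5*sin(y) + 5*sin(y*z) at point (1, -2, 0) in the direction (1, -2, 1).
-sqrt(6)*(10*E*cos(2) + 1 + 3*exp(2) + 10*E)*exp(-1)/6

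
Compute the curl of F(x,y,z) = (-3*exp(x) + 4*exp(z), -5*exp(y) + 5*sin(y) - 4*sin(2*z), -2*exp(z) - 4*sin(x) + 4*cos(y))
(-4*sin(y) + 8*cos(2*z), 4*exp(z) + 4*cos(x), 0)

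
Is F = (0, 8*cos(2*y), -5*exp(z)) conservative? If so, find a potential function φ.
Yes, F is conservative. φ = -5*exp(z) + 4*sin(2*y)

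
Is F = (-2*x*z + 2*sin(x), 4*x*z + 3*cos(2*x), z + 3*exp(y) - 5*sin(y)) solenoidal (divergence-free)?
No, ∇·F = -2*z + 2*cos(x) + 1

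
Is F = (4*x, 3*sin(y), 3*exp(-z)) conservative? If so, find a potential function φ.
Yes, F is conservative. φ = 2*x**2 - 3*cos(y) - 3*exp(-z)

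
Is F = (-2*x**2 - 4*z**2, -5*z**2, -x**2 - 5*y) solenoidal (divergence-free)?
No, ∇·F = -4*x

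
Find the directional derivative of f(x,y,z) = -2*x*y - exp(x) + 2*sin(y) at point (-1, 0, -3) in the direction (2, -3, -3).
sqrt(22)*(-6*E - 1)*exp(-1)/11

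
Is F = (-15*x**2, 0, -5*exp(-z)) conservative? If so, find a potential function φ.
Yes, F is conservative. φ = -5*x**3 + 5*exp(-z)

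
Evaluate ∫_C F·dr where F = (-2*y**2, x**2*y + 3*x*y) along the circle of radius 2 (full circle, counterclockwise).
0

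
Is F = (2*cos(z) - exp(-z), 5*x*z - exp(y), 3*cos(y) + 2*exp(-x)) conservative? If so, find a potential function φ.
No, ∇×F = (-5*x - 3*sin(y), -2*sin(z) + exp(-z) + 2*exp(-x), 5*z) ≠ 0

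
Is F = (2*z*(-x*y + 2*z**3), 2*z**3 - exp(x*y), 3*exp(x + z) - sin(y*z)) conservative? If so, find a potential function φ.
No, ∇×F = (-z*(6*z + cos(y*z)), -2*x*y + 16*z**3 - 3*exp(x + z), 2*x*z - y*exp(x*y)) ≠ 0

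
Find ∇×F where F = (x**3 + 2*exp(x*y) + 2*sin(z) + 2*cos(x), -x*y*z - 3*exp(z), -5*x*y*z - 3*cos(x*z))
(x*y - 5*x*z + 3*exp(z), 5*y*z - 3*z*sin(x*z) + 2*cos(z), -2*x*exp(x*y) - y*z)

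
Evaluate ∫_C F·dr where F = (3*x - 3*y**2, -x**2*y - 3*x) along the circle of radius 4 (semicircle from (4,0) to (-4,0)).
256 - 24*pi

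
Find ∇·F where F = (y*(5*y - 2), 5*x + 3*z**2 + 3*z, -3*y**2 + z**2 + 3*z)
2*z + 3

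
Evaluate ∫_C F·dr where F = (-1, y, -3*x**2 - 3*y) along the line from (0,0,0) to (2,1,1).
-7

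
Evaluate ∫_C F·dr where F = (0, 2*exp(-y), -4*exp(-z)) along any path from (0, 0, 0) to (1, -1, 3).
-2*E - 2 + 4*exp(-3)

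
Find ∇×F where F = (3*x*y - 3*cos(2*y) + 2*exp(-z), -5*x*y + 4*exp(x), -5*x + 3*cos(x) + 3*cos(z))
(0, 3*sin(x) + 5 - 2*exp(-z), -3*x - 5*y + 4*exp(x) - 6*sin(2*y))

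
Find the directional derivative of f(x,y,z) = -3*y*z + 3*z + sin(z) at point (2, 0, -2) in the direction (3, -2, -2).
-2*sqrt(17)*(cos(2) + 9)/17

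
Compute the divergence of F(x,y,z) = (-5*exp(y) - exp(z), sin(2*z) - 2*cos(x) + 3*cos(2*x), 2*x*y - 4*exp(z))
-4*exp(z)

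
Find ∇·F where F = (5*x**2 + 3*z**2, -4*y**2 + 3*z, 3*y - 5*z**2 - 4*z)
10*x - 8*y - 10*z - 4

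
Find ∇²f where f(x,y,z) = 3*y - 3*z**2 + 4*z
-6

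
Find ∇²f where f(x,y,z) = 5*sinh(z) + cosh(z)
5*sinh(z) + cosh(z)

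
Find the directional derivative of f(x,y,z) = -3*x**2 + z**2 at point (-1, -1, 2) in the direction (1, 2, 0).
6*sqrt(5)/5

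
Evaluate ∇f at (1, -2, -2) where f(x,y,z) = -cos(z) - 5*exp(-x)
(5*exp(-1), 0, -sin(2))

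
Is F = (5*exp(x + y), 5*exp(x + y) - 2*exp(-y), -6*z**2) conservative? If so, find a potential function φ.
Yes, F is conservative. φ = -2*z**3 + 5*exp(x + y) + 2*exp(-y)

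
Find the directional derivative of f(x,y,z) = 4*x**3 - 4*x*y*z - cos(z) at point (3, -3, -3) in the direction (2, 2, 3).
3*sqrt(17)*(108 - sin(3))/17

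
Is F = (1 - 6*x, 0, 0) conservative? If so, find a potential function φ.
Yes, F is conservative. φ = x*(1 - 3*x)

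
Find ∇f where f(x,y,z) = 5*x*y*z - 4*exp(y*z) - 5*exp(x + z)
(5*y*z - 5*exp(x + z), z*(5*x - 4*exp(y*z)), 5*x*y - 4*y*exp(y*z) - 5*exp(x + z))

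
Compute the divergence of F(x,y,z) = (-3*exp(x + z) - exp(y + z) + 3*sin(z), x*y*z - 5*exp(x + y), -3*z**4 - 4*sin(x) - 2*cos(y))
x*z - 12*z**3 - 5*exp(x + y) - 3*exp(x + z)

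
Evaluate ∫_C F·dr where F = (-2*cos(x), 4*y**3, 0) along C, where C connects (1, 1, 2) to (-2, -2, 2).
2*sin(1) + 2*sin(2) + 15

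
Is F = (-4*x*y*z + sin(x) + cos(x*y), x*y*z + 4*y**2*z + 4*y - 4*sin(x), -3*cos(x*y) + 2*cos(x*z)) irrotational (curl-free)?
No, ∇×F = (-x*y + 3*x*sin(x*y) - 4*y**2, -4*x*y - 3*y*sin(x*y) + 2*z*sin(x*z), 4*x*z + x*sin(x*y) + y*z - 4*cos(x))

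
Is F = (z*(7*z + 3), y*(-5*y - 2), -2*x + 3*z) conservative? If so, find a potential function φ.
No, ∇×F = (0, 14*z + 5, 0) ≠ 0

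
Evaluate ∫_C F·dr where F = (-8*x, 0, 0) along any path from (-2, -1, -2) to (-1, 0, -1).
12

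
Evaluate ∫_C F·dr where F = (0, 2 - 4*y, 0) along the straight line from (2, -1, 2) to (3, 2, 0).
0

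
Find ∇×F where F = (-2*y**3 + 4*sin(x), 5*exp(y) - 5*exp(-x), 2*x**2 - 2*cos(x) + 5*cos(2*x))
(0, -4*x - 2*sin(x) + 10*sin(2*x), 6*y**2 + 5*exp(-x))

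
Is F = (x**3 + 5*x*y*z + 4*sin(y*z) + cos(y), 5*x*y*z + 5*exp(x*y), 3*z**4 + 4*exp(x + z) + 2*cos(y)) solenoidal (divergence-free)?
No, ∇·F = 3*x**2 + 5*x*z + 5*x*exp(x*y) + 5*y*z + 12*z**3 + 4*exp(x + z)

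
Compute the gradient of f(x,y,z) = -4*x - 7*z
(-4, 0, -7)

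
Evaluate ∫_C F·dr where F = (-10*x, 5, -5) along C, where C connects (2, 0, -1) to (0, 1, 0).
20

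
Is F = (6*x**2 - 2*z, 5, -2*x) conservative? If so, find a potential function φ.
Yes, F is conservative. φ = 2*x**3 - 2*x*z + 5*y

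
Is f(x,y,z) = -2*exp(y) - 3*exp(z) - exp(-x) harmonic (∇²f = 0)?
No, ∇²f = -2*exp(y) - 3*exp(z) - exp(-x)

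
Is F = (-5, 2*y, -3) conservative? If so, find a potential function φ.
Yes, F is conservative. φ = -5*x + y**2 - 3*z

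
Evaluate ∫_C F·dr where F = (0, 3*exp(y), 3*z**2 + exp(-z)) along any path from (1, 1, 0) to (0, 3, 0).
-3*E*(1 - exp(2))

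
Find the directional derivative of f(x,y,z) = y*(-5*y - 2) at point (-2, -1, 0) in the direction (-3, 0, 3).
0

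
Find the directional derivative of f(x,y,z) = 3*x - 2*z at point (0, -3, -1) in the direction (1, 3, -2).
sqrt(14)/2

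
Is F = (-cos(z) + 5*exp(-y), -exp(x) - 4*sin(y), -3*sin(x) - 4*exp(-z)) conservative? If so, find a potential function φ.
No, ∇×F = (0, sin(z) + 3*cos(x), -exp(x) + 5*exp(-y)) ≠ 0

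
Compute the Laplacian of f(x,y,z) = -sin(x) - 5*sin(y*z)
5*y**2*sin(y*z) + 5*z**2*sin(y*z) + sin(x)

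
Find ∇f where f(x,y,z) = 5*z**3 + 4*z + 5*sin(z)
(0, 0, 15*z**2 + 5*cos(z) + 4)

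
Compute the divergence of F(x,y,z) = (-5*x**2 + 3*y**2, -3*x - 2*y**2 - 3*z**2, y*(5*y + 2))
-10*x - 4*y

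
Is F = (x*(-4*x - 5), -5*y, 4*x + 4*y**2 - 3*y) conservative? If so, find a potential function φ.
No, ∇×F = (8*y - 3, -4, 0) ≠ 0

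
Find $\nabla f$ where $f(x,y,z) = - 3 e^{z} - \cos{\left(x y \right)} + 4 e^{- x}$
(y*sin(x*y) - 4*exp(-x), x*sin(x*y), -3*exp(z))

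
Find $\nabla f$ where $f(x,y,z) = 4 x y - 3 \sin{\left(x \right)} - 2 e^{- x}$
(4*y - 3*cos(x) + 2*exp(-x), 4*x, 0)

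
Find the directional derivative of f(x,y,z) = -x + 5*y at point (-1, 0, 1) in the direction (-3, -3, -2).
-6*sqrt(22)/11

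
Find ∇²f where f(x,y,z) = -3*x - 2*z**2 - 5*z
-4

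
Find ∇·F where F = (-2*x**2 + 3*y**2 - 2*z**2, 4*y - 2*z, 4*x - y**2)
4 - 4*x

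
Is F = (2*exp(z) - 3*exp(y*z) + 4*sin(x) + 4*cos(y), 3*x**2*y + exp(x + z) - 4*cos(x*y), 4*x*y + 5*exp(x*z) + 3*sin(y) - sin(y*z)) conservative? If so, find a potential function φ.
No, ∇×F = (4*x - z*cos(y*z) - exp(x + z) + 3*cos(y), -3*y*exp(y*z) - 4*y - 5*z*exp(x*z) + 2*exp(z), 6*x*y + 4*y*sin(x*y) + 3*z*exp(y*z) + exp(x + z) + 4*sin(y)) ≠ 0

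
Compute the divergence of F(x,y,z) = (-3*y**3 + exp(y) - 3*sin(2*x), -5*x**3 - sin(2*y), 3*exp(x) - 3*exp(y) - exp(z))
-exp(z) - 6*cos(2*x) - 2*cos(2*y)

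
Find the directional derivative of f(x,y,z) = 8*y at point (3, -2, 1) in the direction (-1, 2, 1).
8*sqrt(6)/3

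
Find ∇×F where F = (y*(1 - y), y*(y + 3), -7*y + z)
(-7, 0, 2*y - 1)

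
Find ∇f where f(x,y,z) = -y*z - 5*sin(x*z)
(-5*z*cos(x*z), -z, -5*x*cos(x*z) - y)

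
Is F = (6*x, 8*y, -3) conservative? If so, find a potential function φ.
Yes, F is conservative. φ = 3*x**2 + 4*y**2 - 3*z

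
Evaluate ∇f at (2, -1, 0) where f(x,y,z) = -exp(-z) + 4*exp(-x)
(-4*exp(-2), 0, 1)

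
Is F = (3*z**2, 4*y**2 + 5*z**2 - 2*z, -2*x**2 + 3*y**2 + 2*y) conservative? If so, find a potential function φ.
No, ∇×F = (6*y - 10*z + 4, 4*x + 6*z, 0) ≠ 0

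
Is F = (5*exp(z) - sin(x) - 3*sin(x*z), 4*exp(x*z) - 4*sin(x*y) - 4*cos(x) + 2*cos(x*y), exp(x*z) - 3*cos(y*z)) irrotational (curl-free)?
No, ∇×F = (-4*x*exp(x*z) + 3*z*sin(y*z), -3*x*cos(x*z) - z*exp(x*z) + 5*exp(z), -2*y*sin(x*y) - 4*y*cos(x*y) + 4*z*exp(x*z) + 4*sin(x))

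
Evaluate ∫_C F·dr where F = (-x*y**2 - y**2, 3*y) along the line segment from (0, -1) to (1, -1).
-3/2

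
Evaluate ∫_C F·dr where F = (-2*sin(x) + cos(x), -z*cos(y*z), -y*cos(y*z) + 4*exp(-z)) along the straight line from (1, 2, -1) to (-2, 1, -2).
-4*exp(2) - 2*cos(1) - sin(2) - sin(1) + 2*cos(2) + 4*E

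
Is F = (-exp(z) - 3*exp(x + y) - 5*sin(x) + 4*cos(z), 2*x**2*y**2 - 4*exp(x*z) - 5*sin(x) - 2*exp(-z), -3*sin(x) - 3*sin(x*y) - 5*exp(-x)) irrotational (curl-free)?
No, ∇×F = (4*x*exp(x*z) - 3*x*cos(x*y) - 2*exp(-z), 3*y*cos(x*y) - exp(z) - 4*sin(z) + 3*cos(x) - 5*exp(-x), 4*x*y**2 - 4*z*exp(x*z) + 3*exp(x + y) - 5*cos(x))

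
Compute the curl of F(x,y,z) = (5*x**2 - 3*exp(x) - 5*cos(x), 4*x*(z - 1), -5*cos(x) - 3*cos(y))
(-4*x + 3*sin(y), -5*sin(x), 4*z - 4)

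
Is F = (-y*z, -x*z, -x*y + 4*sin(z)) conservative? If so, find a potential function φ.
Yes, F is conservative. φ = -x*y*z - 4*cos(z)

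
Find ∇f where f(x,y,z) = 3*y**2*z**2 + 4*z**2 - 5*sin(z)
(0, 6*y*z**2, 6*y**2*z + 8*z - 5*cos(z))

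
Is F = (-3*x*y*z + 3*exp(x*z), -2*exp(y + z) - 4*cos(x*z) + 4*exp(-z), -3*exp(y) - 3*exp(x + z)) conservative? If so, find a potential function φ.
No, ∇×F = (-4*x*sin(x*z) - 3*exp(y) + 2*exp(y + z) + 4*exp(-z), -3*x*y + 3*x*exp(x*z) + 3*exp(x + z), z*(3*x + 4*sin(x*z))) ≠ 0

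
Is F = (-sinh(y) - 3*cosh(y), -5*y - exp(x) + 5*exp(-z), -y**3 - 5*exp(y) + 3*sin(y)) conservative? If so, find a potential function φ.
No, ∇×F = (-3*y**2 - 5*exp(y) + 3*cos(y) + 5*exp(-z), 0, -exp(x) + 3*sinh(y) + cosh(y)) ≠ 0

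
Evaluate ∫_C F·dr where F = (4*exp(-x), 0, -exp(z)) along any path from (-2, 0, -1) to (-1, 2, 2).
(1 + (-4 + 3*E)*exp(2))*exp(-1)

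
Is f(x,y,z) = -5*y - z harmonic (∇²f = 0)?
Yes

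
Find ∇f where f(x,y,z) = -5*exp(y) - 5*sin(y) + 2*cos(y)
(0, -5*exp(y) - 2*sin(y) - 5*cos(y), 0)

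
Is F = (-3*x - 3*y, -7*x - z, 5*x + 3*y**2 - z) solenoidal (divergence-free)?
No, ∇·F = -4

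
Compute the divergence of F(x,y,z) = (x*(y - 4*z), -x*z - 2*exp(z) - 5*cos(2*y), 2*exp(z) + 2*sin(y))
y - 4*z + 2*exp(z) + 10*sin(2*y)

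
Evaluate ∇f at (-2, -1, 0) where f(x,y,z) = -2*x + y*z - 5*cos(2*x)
(-2 - 10*sin(4), 0, -1)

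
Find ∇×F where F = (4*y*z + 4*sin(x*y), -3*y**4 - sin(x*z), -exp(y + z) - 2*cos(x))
(x*cos(x*z) - exp(y + z), 4*y - 2*sin(x), -4*x*cos(x*y) - z*cos(x*z) - 4*z)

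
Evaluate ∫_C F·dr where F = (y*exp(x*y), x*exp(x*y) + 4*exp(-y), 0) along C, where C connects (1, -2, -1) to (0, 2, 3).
-cosh(2) + 1 + 9*sinh(2)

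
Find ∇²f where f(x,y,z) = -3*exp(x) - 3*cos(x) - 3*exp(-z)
-3*exp(x) + 3*cos(x) - 3*exp(-z)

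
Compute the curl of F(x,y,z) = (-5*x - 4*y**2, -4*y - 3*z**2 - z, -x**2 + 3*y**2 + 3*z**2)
(6*y + 6*z + 1, 2*x, 8*y)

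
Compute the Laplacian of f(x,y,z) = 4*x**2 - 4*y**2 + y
0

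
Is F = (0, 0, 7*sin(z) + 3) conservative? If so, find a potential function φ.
Yes, F is conservative. φ = 3*z - 7*cos(z)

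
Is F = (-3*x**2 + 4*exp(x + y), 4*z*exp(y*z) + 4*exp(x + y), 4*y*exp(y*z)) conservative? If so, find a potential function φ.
Yes, F is conservative. φ = -x**3 + 4*exp(y*z) + 4*exp(x + y)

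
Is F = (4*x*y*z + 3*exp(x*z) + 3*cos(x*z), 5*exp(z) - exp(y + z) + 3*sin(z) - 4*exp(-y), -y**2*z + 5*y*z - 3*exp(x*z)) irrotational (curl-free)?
No, ∇×F = (-2*y*z + 5*z - 5*exp(z) + exp(y + z) - 3*cos(z), 4*x*y + 3*x*exp(x*z) - 3*x*sin(x*z) + 3*z*exp(x*z), -4*x*z)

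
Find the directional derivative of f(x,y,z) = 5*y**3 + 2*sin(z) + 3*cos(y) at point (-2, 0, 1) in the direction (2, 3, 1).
sqrt(14)*cos(1)/7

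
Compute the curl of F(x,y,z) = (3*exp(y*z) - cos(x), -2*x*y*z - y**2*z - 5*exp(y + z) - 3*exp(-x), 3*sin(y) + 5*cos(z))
(2*x*y + y**2 + 5*exp(y + z) + 3*cos(y), 3*y*exp(y*z), -2*y*z - 3*z*exp(y*z) + 3*exp(-x))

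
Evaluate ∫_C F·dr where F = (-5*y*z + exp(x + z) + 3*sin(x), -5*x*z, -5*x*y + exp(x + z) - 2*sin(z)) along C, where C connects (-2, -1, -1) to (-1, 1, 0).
-8 - 5*cos(1) + 3*cos(2) - exp(-3) + exp(-1)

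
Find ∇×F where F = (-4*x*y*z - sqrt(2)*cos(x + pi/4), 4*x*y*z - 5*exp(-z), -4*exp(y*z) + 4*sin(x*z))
(-4*x*y - 4*z*exp(y*z) - 5*exp(-z), -4*x*y - 4*z*cos(x*z), 4*z*(x + y))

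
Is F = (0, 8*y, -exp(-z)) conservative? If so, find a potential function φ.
Yes, F is conservative. φ = 4*y**2 + exp(-z)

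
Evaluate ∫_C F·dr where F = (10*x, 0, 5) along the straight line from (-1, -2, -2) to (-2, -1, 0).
25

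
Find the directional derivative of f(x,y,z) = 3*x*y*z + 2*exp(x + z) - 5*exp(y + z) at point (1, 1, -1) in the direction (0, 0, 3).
0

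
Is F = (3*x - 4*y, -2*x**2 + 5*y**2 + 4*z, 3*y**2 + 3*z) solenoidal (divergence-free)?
No, ∇·F = 10*y + 6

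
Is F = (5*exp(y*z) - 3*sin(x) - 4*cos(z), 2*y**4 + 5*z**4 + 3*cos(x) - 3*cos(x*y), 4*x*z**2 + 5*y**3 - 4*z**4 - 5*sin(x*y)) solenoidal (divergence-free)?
No, ∇·F = 8*x*z + 3*x*sin(x*y) + 8*y**3 - 16*z**3 - 3*cos(x)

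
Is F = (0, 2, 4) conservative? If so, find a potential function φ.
Yes, F is conservative. φ = 2*y + 4*z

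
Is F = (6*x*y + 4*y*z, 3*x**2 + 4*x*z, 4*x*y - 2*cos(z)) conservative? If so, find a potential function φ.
Yes, F is conservative. φ = 3*x**2*y + 4*x*y*z - 2*sin(z)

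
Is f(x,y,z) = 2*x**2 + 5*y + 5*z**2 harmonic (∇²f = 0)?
No, ∇²f = 14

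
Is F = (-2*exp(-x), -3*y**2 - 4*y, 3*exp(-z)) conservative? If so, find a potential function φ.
Yes, F is conservative. φ = -y**3 - 2*y**2 - 3*exp(-z) + 2*exp(-x)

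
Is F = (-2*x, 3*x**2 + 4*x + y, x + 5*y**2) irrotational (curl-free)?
No, ∇×F = (10*y, -1, 6*x + 4)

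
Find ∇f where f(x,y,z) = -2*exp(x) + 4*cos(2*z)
(-2*exp(x), 0, -8*sin(2*z))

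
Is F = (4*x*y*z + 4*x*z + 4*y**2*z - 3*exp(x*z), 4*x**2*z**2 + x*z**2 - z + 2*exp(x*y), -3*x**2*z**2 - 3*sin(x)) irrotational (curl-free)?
No, ∇×F = (-8*x**2*z - 2*x*z + 1, 4*x*y + 6*x*z**2 - 3*x*exp(x*z) + 4*x + 4*y**2 + 3*cos(x), 8*x*z**2 - 4*x*z - 8*y*z + 2*y*exp(x*y) + z**2)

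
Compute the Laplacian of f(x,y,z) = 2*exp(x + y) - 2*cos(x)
4*exp(x + y) + 2*cos(x)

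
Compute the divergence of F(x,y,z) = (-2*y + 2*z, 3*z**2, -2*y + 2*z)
2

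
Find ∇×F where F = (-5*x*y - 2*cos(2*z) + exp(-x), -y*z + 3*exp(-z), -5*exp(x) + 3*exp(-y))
(y + 3*exp(-z) - 3*exp(-y), 5*exp(x) + 4*sin(2*z), 5*x)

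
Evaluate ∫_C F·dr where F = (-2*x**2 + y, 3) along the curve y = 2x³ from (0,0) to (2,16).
152/3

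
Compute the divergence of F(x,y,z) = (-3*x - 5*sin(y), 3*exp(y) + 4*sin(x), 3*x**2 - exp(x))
3*exp(y) - 3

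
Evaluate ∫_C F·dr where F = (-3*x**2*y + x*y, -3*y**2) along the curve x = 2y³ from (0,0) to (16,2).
-250648/35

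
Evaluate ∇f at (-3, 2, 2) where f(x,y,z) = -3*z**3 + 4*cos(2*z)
(0, 0, -36 - 8*sin(4))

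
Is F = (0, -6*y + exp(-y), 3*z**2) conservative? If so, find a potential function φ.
Yes, F is conservative. φ = -3*y**2 + z**3 - exp(-y)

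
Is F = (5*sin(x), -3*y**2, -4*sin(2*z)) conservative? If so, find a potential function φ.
Yes, F is conservative. φ = -y**3 - 5*cos(x) + 2*cos(2*z)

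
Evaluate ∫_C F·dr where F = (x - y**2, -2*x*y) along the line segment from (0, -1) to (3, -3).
-45/2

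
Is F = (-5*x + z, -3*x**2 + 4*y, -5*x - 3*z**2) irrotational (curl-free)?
No, ∇×F = (0, 6, -6*x)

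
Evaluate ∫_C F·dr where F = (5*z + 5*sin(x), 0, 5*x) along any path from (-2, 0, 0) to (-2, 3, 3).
-30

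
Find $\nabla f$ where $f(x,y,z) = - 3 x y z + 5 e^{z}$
(-3*y*z, -3*x*z, -3*x*y + 5*exp(z))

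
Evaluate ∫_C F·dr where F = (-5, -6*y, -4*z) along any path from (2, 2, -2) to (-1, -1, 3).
14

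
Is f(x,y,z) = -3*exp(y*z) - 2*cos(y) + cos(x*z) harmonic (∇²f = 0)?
No, ∇²f = -x**2*cos(x*z) - 3*y**2*exp(y*z) - 3*z**2*exp(y*z) - z**2*cos(x*z) + 2*cos(y)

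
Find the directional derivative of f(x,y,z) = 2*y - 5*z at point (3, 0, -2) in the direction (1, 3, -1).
sqrt(11)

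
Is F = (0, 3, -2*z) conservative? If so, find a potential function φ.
Yes, F is conservative. φ = 3*y - z**2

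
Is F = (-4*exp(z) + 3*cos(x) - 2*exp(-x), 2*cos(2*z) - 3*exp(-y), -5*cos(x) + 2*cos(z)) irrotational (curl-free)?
No, ∇×F = (4*sin(2*z), -4*exp(z) - 5*sin(x), 0)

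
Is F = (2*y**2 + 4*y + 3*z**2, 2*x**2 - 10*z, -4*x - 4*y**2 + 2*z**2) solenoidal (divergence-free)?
No, ∇·F = 4*z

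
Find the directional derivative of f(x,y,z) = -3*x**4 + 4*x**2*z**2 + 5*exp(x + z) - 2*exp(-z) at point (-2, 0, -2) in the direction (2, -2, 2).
2*sqrt(3)*(-16*exp(4) + 5 + exp(6))*exp(-4)/3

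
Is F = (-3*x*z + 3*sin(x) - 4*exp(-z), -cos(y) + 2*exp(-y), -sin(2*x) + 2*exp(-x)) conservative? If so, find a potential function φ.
No, ∇×F = (0, -3*x + 2*cos(2*x) + 4*exp(-z) + 2*exp(-x), 0) ≠ 0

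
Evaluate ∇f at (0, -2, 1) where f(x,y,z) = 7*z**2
(0, 0, 14)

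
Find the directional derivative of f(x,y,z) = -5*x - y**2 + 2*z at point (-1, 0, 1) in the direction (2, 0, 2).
-3*sqrt(2)/2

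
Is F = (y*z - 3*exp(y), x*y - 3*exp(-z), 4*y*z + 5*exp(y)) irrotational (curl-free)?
No, ∇×F = (4*z + 5*exp(y) - 3*exp(-z), y, y - z + 3*exp(y))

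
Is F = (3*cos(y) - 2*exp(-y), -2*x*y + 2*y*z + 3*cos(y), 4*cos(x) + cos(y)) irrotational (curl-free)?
No, ∇×F = (-2*y - sin(y), 4*sin(x), -2*y + 3*sin(y) - 2*exp(-y))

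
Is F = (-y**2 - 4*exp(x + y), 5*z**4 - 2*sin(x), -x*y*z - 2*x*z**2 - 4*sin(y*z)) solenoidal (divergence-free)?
No, ∇·F = -x*y - 4*x*z - 4*y*cos(y*z) - 4*exp(x + y)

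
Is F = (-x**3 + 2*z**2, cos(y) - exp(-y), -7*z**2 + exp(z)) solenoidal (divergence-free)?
No, ∇·F = -3*x**2 - 14*z + exp(z) - sin(y) + exp(-y)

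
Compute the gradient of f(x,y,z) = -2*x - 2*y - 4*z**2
(-2, -2, -8*z)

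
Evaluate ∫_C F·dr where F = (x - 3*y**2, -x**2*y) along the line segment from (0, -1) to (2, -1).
-4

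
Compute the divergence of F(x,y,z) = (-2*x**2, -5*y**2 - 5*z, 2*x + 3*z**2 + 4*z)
-4*x - 10*y + 6*z + 4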